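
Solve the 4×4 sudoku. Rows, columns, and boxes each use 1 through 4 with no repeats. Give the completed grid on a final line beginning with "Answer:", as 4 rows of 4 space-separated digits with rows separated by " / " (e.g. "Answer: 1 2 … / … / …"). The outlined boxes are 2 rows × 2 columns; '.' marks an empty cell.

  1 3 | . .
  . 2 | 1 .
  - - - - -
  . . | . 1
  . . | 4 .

Step 1. [r3c3∈{2,3}] in col 3, 3 fits only at r3c3 ⇒ r3c3=3.
Step 2. [r3c1∈{2,4}] across row 3, 2 lands solely at r3c1, so r3c1=2.
Step 3. [r1c4∈{2,4}] 4 has one home in row 1: r1c4, so r1c4=4.
Step 4. [r4c2∈{1}] r4c2 is down to just 1. So r4c2=1.
Step 5. [r2c1∈{4}] only 4 remains possible at r2c1. So r2c1=4.
Step 6. [r3c2∈{4}] r3c2 has the single candidate 4 ⇒ r3c2=4.
Step 7. [r4c4∈{2}] only 2 remains possible at r4c4 ⇒ r4c4=2.
Step 8. [r4c1∈{3}] r4c1 has the single candidate 3 ⇒ r4c1=3.
Step 9. [r2c4∈{3}] r2c4's peers cover all but 3. So r2c4=3.
Step 10. [r1c3∈{2}] nothing but 2 survives at r1c3 ⇒ r1c3=2.

Answer: 1 3 2 4 / 4 2 1 3 / 2 4 3 1 / 3 1 4 2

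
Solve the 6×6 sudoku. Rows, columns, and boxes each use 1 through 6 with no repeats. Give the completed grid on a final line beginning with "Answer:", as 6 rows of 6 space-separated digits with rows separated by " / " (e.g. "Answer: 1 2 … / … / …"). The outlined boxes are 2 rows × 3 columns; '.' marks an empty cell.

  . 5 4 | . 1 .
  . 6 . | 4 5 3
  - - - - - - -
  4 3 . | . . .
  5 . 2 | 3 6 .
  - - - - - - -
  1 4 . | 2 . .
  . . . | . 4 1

Step 1. [r6c1∈{2,3,6}] col 1 places 6 nowhere but r6c1 ⇒ r6c1=6.
Step 2. [r6c4∈{5}] nothing but 5 survives at r6c4, so r6c4=5.
Step 3. [r1c6∈{2,6}] 2 has one home in box 2: r1c6, so r1c6=2.
Step 4. [r2c3∈{1}] nothing but 1 survives at r2c3 ⇒ r2c3=1.
Step 5. [r5c3∈{3,5}] in row 5, 5 fits only at r5c3 ⇒ r5c3=5.
Step 6. [r2c1∈{2}] r2c1 is down to just 2 ⇒ r2c1=2.
Step 7. [r6c3∈{3}] r6c3's peers cover all but 3, so r6c3=3.
Step 8. [r1c4∈{6}] only 6 remains possible at r1c4 ⇒ r1c4=6.
Step 9. [r6c2∈{2}] only 2 remains possible at r6c2. So r6c2=2.
Step 10. [r3c4∈{1}] r3c4 is down to just 1 ⇒ r3c4=1.
Step 11. [r5c5∈{3}] only 3 remains possible at r5c5. So r5c5=3.
Step 12. [r3c3∈{6}] r3c3 has the single candidate 6, so r3c3=6.
Step 13. [r4c2∈{1}] only 1 remains possible at r4c2, so r4c2=1.
Step 14. [r3c5∈{2}] r3c5's peers cover all but 2 ⇒ r3c5=2.
Step 15. [r3c6∈{5}] nothing but 5 survives at r3c6 ⇒ r3c6=5.
Step 16. [r5c6∈{6}] r5c6 is down to just 6. So r5c6=6.
Step 17. [r1c1∈{3}] r1c1 is down to just 3 ⇒ r1c1=3.
Step 18. [r4c6∈{4}] r4c6 has the single candidate 4, so r4c6=4.

Answer: 3 5 4 6 1 2 / 2 6 1 4 5 3 / 4 3 6 1 2 5 / 5 1 2 3 6 4 / 1 4 5 2 3 6 / 6 2 3 5 4 1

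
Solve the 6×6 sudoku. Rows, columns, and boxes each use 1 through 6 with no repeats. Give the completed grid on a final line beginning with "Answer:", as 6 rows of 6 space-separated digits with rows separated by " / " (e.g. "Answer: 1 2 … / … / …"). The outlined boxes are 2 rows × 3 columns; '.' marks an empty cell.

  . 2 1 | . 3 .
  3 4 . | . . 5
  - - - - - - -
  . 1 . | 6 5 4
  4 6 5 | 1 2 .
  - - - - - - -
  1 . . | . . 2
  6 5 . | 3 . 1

Step 1. [r6c5∈{4}] r6c5 is down to just 4 ⇒ r6c5=4.
Step 2. [r3c3∈{2,3}] r3c3 is the only open cell in row 3 admitting 3. So r3c3=3.
Step 3. [r2c3∈{6}] nothing but 6 survives at r2c3, so r2c3=6.
Step 4. [r5c2∈{3}] only 3 remains possible at r5c2. So r5c2=3.
Step 5. [r1c1∈{5}] r1c1's peers cover all but 5 ⇒ r1c1=5.
Step 6. [r2c4∈{2}] r2c4's peers cover all but 2 ⇒ r2c4=2.
Step 7. [r4c6∈{3}] nothing but 3 survives at r4c6 ⇒ r4c6=3.
Step 8. [r5c5∈{6}] nothing but 6 survives at r5c5 ⇒ r5c5=6.
Step 9. [r6c3∈{2}] r6c3 is down to just 2, so r6c3=2.
Step 10. [r3c1∈{2}] r3c1 has the single candidate 2 ⇒ r3c1=2.
Step 11. [r5c4∈{5}] r5c4 is down to just 5. So r5c4=5.
Step 12. [r1c6∈{6}] r1c6 is down to just 6, so r1c6=6.
Step 13. [r1c4∈{4}] r1c4 is down to just 4, so r1c4=4.
Step 14. [r2c5∈{1}] only 1 remains possible at r2c5. So r2c5=1.
Step 15. [r5c3∈{4}] nothing but 4 survives at r5c3, so r5c3=4.

Answer: 5 2 1 4 3 6 / 3 4 6 2 1 5 / 2 1 3 6 5 4 / 4 6 5 1 2 3 / 1 3 4 5 6 2 / 6 5 2 3 4 1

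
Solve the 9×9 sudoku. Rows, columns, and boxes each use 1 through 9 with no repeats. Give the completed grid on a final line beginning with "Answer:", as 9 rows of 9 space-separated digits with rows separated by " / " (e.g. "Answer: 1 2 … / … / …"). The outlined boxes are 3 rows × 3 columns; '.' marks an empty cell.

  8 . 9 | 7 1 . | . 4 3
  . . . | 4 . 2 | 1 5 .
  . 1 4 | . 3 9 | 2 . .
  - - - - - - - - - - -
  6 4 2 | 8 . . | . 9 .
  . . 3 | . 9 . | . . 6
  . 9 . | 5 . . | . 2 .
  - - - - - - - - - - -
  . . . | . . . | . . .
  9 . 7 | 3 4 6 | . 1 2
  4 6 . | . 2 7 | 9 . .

Step 1. [r7c6∈{1,5,8}] r7c6 is the only open cell in col 6 admitting 8. So r7c6=8.
Step 2. [r7c5∈{5}] r7c5 has the single candidate 5, so r7c5=5.
Step 3. [r9c3∈{1,5,8}] col 3 places 5 nowhere but r9c3, so r9c3=5.
Step 4. [r9c9∈{8}] r9c9 has the single candidate 8. So r9c9=8.
Step 5. [r3c9∈{7}] r3c9 is down to just 7 ⇒ r3c9=7.
Step 6. [r4c9∈{1,5}] across col 9, 5 lands solely at r4c9, so r4c9=5.
Step 7. [r6c9∈{1,4}] across col 9, 1 lands solely at r6c9. So r6c9=1.
Step 8. [r6c1∈{7}] only 7 remains possible at r6c1. So r6c1=7.
Step 9. [r5c1∈{1,5}] in box 4, 1 fits only at r5c1 ⇒ r5c1=1.
Step 10. [r3c4∈{6}] r3c4's peers cover all but 6, so r3c4=6.
Step 11. [r7c8∈{3,6,7}] in col 8, 6 fits only at r7c8 ⇒ r7c8=6.
Step 12. [r7c7∈{3,4,7}] in row 7, 7 fits only at r7c7, so r7c7=7.
Step 13. [r1c2∈{2,5}] in row 1, 2 fits only at r1c2 ⇒ r1c2=2.
Step 14. [r5c6∈{4}] r5c6 is down to just 4, so r5c6=4.
Step 15. [r5c7∈{8}] nothing but 8 survives at r5c7 ⇒ r5c7=8.
Step 16. [r4c7∈{3}] r4c7 has the single candidate 3, so r4c7=3.
Step 17. [r7c2∈{3}] r7c2 is down to just 3. So r7c2=3.
Step 18. [r9c4∈{1}] r9c4 has the single candidate 1. So r9c4=1.
Step 19. [r3c1∈{5}] r3c1's peers cover all but 5 ⇒ r3c1=5.
Step 20. [r9c8∈{3}] only 3 remains possible at r9c8 ⇒ r9c8=3.
Step 21. [r6c7∈{4}] nothing but 4 survives at r6c7. So r6c7=4.
Step 22. [r2c1∈{3}] only 3 remains possible at r2c1. So r2c1=3.
Step 23. [r5c8∈{7}] r5c8's peers cover all but 7 ⇒ r5c8=7.
Step 24. [r6c6∈{3}] nothing but 3 survives at r6c6 ⇒ r6c6=3.
Step 25. [r7c4∈{9}] only 9 remains possible at r7c4, so r7c4=9.
Step 26. [r7c3∈{1}] only 1 remains possible at r7c3, so r7c3=1.
Step 27. [r8c7∈{5}] r8c7's peers cover all but 5, so r8c7=5.
Step 28. [r4c5∈{7}] r4c5 is down to just 7, so r4c5=7.
Step 29. [r2c9∈{9}] r2c9's peers cover all but 9. So r2c9=9.
Step 30. [r8c2∈{8}] nothing but 8 survives at r8c2. So r8c2=8.
Step 31. [r6c5∈{6}] r6c5 is down to just 6 ⇒ r6c5=6.
Step 32. [r3c8∈{8}] only 8 remains possible at r3c8. So r3c8=8.
Step 33. [r5c2∈{5}] r5c2 has the single candidate 5 ⇒ r5c2=5.
Step 34. [r1c6∈{5}] r1c6's peers cover all but 5. So r1c6=5.
Step 35. [r6c3∈{8}] only 8 remains possible at r6c3 ⇒ r6c3=8.
Step 36. [r2c3∈{6}] nothing but 6 survives at r2c3 ⇒ r2c3=6.
Step 37. [r7c9∈{4}] only 4 remains possible at r7c9. So r7c9=4.
Step 38. [r2c5∈{8}] r2c5's peers cover all but 8. So r2c5=8.
Step 39. [r1c7∈{6}] r1c7's peers cover all but 6 ⇒ r1c7=6.
Step 40. [r5c4∈{2}] r5c4's peers cover all but 2 ⇒ r5c4=2.
Step 41. [r2c2∈{7}] r2c2 has the single candidate 7. So r2c2=7.
Step 42. [r4c6∈{1}] nothing but 1 survives at r4c6, so r4c6=1.
Step 43. [r7c1∈{2}] nothing but 2 survives at r7c1, so r7c1=2.

Answer: 8 2 9 7 1 5 6 4 3 / 3 7 6 4 8 2 1 5 9 / 5 1 4 6 3 9 2 8 7 / 6 4 2 8 7 1 3 9 5 / 1 5 3 2 9 4 8 7 6 / 7 9 8 5 6 3 4 2 1 / 2 3 1 9 5 8 7 6 4 / 9 8 7 3 4 6 5 1 2 / 4 6 5 1 2 7 9 3 8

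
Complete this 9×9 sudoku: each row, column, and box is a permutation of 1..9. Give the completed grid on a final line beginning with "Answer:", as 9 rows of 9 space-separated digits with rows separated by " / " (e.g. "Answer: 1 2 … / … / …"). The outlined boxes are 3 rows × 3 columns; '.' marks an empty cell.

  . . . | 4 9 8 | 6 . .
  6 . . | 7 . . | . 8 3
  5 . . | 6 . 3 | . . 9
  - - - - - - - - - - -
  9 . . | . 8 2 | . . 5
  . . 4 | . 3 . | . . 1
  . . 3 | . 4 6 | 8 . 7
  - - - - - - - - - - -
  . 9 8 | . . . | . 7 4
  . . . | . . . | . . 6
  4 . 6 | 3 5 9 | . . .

Step 1. [r9c2∈{1,2,7}] 7 has one home in row 9: r9c2, so r9c2=7.
Step 2. [r7c6∈{1}] nothing but 1 survives at r7c6. So r7c6=1.
Step 3. [r1c9∈{2}] r1c9 has the single candidate 2. So r1c9=2.
Step 4. [r7c7∈{2,3,5}] r7c7 is the only open cell in row 7 admitting 5, so r7c7=5.
Step 5. [r4c3∈{1,7}] r4c3 is the only open cell in row 4 admitting 7 ⇒ r4c3=7.
Step 6. [r1c3∈{1}] r1c3's peers cover all but 1. So r1c3=1.
Step 7. [r3c3∈{2}] r3c3 is down to just 2 ⇒ r3c3=2.
Step 8. [r7c1∈{2,3}] row 7 places 3 nowhere but r7c1. So r7c1=3.
Step 9. [r3c5∈{1}] nothing but 1 survives at r3c5. So r3c5=1.
Step 10. [r3c8∈{4}] r3c8 is down to just 4 ⇒ r3c8=4.
Step 11. [r7c4∈{2}] r7c4 has the single candidate 2. So r7c4=2.
Step 12. [r4c4∈{1}] r4c4's peers cover all but 1. So r4c4=1.
Step 13. [r5c1∈{2,8}] in col 1, 8 fits only at r5c1 ⇒ r5c1=8.
Step 14. [r4c2∈{6}] r4c2's peers cover all but 6 ⇒ r4c2=6.
Step 15. [r4c8∈{3}] r4c8 is down to just 3. So r4c8=3.
Step 16. [r8c7∈{1,2,3,9}] row 8 places 3 nowhere but r8c7. So r8c7=3.
Step 17. [r5c7∈{2,9}] 9 has one home in col 7: r5c7 ⇒ r5c7=9.
Step 18. [r6c8∈{2}] r6c8 is down to just 2 ⇒ r6c8=2.
Step 19. [r5c4∈{5}] r5c4's peers cover all but 5, so r5c4=5.
Step 20. [r6c2∈{1,5}] r6c2 is the only open cell in row 6 admitting 5. So r6c2=5.
Step 21. [r8c2∈{1,2}] in col 2, 1 fits only at r8c2, so r8c2=1.
Step 22. [r8c6∈{4,7}] 4 has one home in row 8: r8c6. So r8c6=4.
Step 23. [r9c7∈{1,2}] r9c7 is the only open cell in row 9 admitting 2 ⇒ r9c7=2.
Step 24. [r8c4∈{8}] r8c4's peers cover all but 8 ⇒ r8c4=8.
Step 25. [r6c4∈{9}] r6c4 is down to just 9 ⇒ r6c4=9.
Step 26. [r6c1∈{1}] r6c1 is down to just 1, so r6c1=1.
Step 27. [r2c6∈{5}] r2c6 has the single candidate 5 ⇒ r2c6=5.
Step 28. [r8c1∈{2}] nothing but 2 survives at r8c1, so r8c1=2.
Step 29. [r2c5∈{2}] only 2 remains possible at r2c5. So r2c5=2.
Step 30. [r1c8∈{5}] r1c8 has the single candidate 5 ⇒ r1c8=5.
Step 31. [r2c3∈{9}] nothing but 9 survives at r2c3 ⇒ r2c3=9.
Step 32. [r8c3∈{5}] r8c3's peers cover all but 5 ⇒ r8c3=5.
Step 33. [r8c5∈{7}] only 7 remains possible at r8c5 ⇒ r8c5=7.
Step 34. [r9c9∈{8}] r9c9's peers cover all but 8 ⇒ r9c9=8.
Step 35. [r5c2∈{2}] r5c2's peers cover all but 2. So r5c2=2.
Step 36. [r2c7∈{1}] r2c7 has the single candidate 1 ⇒ r2c7=1.
Step 37. [r4c7∈{4}] only 4 remains possible at r4c7 ⇒ r4c7=4.
Step 38. [r3c2∈{8}] only 8 remains possible at r3c2, so r3c2=8.
Step 39. [r1c1∈{7}] only 7 remains possible at r1c1 ⇒ r1c1=7.
Step 40. [r2c2∈{4}] r2c2 is down to just 4 ⇒ r2c2=4.
Step 41. [r7c5∈{6}] only 6 remains possible at r7c5, so r7c5=6.
Step 42. [r1c2∈{3}] only 3 remains possible at r1c2 ⇒ r1c2=3.
Step 43. [r3c7∈{7}] only 7 remains possible at r3c7 ⇒ r3c7=7.
Step 44. [r5c6∈{7}] r5c6 has the single candidate 7, so r5c6=7.
Step 45. [r9c8∈{1}] r9c8's peers cover all but 1, so r9c8=1.
Step 46. [r5c8∈{6}] r5c8's peers cover all but 6. So r5c8=6.
Step 47. [r8c8∈{9}] nothing but 9 survives at r8c8. So r8c8=9.

Answer: 7 3 1 4 9 8 6 5 2 / 6 4 9 7 2 5 1 8 3 / 5 8 2 6 1 3 7 4 9 / 9 6 7 1 8 2 4 3 5 / 8 2 4 5 3 7 9 6 1 / 1 5 3 9 4 6 8 2 7 / 3 9 8 2 6 1 5 7 4 / 2 1 5 8 7 4 3 9 6 / 4 7 6 3 5 9 2 1 8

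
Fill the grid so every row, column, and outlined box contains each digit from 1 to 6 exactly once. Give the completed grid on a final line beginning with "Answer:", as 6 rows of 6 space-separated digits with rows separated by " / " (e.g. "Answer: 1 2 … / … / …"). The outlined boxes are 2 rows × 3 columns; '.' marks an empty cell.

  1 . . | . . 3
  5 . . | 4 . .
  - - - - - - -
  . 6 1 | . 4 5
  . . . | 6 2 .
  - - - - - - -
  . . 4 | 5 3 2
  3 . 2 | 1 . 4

Step 1. [r2c6∈{1,6}] in col 6, 6 fits only at r2c6. So r2c6=6.
Step 2. [r2c2∈{2,3}] across row 2, 2 lands solely at r2c2. So r2c2=2.
Step 3. [r4c2∈{3,4,5}] col 2 places 3 nowhere but r4c2 ⇒ r4c2=3.
Step 4. [r1c3∈{6}] r1c3 is down to just 6, so r1c3=6.
Step 5. [r4c3∈{5}] r4c3's peers cover all but 5 ⇒ r4c3=5.
Step 6. [r4c1∈{4}] r4c1 has the single candidate 4. So r4c1=4.
Step 7. [r1c4∈{2}] r1c4 is down to just 2. So r1c4=2.
Step 8. [r1c2∈{4}] r1c2's peers cover all but 4 ⇒ r1c2=4.
Step 9. [r6c2∈{5}] r6c2 has the single candidate 5 ⇒ r6c2=5.
Step 10. [r5c1∈{6}] r5c1 has the single candidate 6, so r5c1=6.
Step 11. [r3c1∈{2}] nothing but 2 survives at r3c1 ⇒ r3c1=2.
Step 12. [r4c6∈{1}] nothing but 1 survives at r4c6 ⇒ r4c6=1.
Step 13. [r2c5∈{1}] r2c5's peers cover all but 1 ⇒ r2c5=1.
Step 14. [r6c5∈{6}] r6c5 has the single candidate 6. So r6c5=6.
Step 15. [r2c3∈{3}] r2c3 has the single candidate 3. So r2c3=3.
Step 16. [r1c5∈{5}] only 5 remains possible at r1c5, so r1c5=5.
Step 17. [r3c4∈{3}] nothing but 3 survives at r3c4 ⇒ r3c4=3.
Step 18. [r5c2∈{1}] nothing but 1 survives at r5c2, so r5c2=1.

Answer: 1 4 6 2 5 3 / 5 2 3 4 1 6 / 2 6 1 3 4 5 / 4 3 5 6 2 1 / 6 1 4 5 3 2 / 3 5 2 1 6 4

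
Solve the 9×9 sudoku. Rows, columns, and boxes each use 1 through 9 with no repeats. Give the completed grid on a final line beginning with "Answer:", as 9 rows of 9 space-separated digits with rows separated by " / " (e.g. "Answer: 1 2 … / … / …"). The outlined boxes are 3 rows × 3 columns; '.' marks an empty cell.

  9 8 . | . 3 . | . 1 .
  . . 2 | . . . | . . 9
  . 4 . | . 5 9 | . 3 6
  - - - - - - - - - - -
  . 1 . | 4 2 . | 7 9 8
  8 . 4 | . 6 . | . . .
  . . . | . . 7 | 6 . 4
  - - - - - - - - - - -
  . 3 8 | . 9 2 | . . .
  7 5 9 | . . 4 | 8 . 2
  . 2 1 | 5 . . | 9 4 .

Step 1. [r3c4∈{1,2,7,8}] 8 has one home in row 3: r3c4. So r3c4=8.
Step 2. [r5c7∈{1,2,3,5}] across col 7, 3 lands solely at r5c7 ⇒ r5c7=3.
Step 3. [r2c2∈{6,7}] r2c2 is the only open cell in col 2 admitting 6, so r2c2=6.
Step 4. [r2c1∈{1,3,5}] across row 2, 3 lands solely at r2c1. So r2c1=3.
Step 5. [r1c3∈{5,7}] box 1 places 5 nowhere but r1c3 ⇒ r1c3=5.
Step 6. [r8c4∈{1,3,6}] 3 has one home in row 8: r8c4 ⇒ r8c4=3.
Step 7. [r5c9∈{1,5}] in box 6, 1 fits only at r5c9. So r5c9=1.
Step 8. [r1c9∈{7}] nothing but 7 survives at r1c9, so r1c9=7.
Step 9. [r9c1∈{6}] r9c1 has the single candidate 6. So r9c1=6.
Step 10. [r7c4∈{1,6,7}] across box 8, 6 lands solely at r7c4, so r7c4=6.
Step 11. [r2c5∈{1,4,7}] r2c5 is the only open cell in col 5 admitting 4. So r2c5=4.
Step 12. [r6c5∈{1,8}] across row 6, 8 lands solely at r6c5 ⇒ r6c5=8.
Step 13. [r7c9∈{5}] r7c9 is down to just 5, so r7c9=5.
Step 14. [r5c6∈{5}] only 5 remains possible at r5c6 ⇒ r5c6=5.
Step 15. [r6c8∈{2,5}] in box 6, 5 fits only at r6c8, so r6c8=5.
Step 16. [r6c2∈{9}] nothing but 9 survives at r6c2. So r6c2=9.
Step 17. [r1c7∈{2,4}] across row 1, 4 lands solely at r1c7. So r1c7=4.
Step 18. [r4c6∈{3}] r4c6 has the single candidate 3, so r4c6=3.
Step 19. [r6c4∈{1}] only 1 remains possible at r6c4, so r6c4=1.
Step 20. [r3c7∈{2}] only 2 remains possible at r3c7, so r3c7=2.
Step 21. [r2c6∈{1}] r2c6 has the single candidate 1 ⇒ r2c6=1.
Step 22. [r5c8∈{2}] nothing but 2 survives at r5c8 ⇒ r5c8=2.
Step 23. [r9c9∈{3}] r9c9 has the single candidate 3. So r9c9=3.
Step 24. [r6c3∈{3}] r6c3 is down to just 3. So r6c3=3.
Step 25. [r9c5∈{7}] only 7 remains possible at r9c5. So r9c5=7.
Step 26. [r7c8∈{7}] nothing but 7 survives at r7c8. So r7c8=7.
Step 27. [r7c1∈{4}] r7c1 has the single candidate 4. So r7c1=4.
Step 28. [r2c8∈{8}] nothing but 8 survives at r2c8, so r2c8=8.
Step 29. [r8c8∈{6}] r8c8 is down to just 6 ⇒ r8c8=6.
Step 30. [r1c6∈{6}] r1c6 has the single candidate 6, so r1c6=6.
Step 31. [r9c6∈{8}] nothing but 8 survives at r9c6. So r9c6=8.
Step 32. [r4c3∈{6}] only 6 remains possible at r4c3, so r4c3=6.
Step 33. [r1c4∈{2}] only 2 remains possible at r1c4 ⇒ r1c4=2.
Step 34. [r5c2∈{7}] r5c2's peers cover all but 7. So r5c2=7.
Step 35. [r3c1∈{1}] nothing but 1 survives at r3c1, so r3c1=1.
Step 36. [r3c3∈{7}] only 7 remains possible at r3c3, so r3c3=7.
Step 37. [r2c7∈{5}] only 5 remains possible at r2c7 ⇒ r2c7=5.
Step 38. [r4c1∈{5}] nothing but 5 survives at r4c1. So r4c1=5.
Step 39. [r6c1∈{2}] r6c1 is down to just 2 ⇒ r6c1=2.
Step 40. [r8c5∈{1}] nothing but 1 survives at r8c5. So r8c5=1.
Step 41. [r5c4∈{9}] only 9 remains possible at r5c4, so r5c4=9.
Step 42. [r2c4∈{7}] nothing but 7 survives at r2c4 ⇒ r2c4=7.
Step 43. [r7c7∈{1}] r7c7 is down to just 1, so r7c7=1.

Answer: 9 8 5 2 3 6 4 1 7 / 3 6 2 7 4 1 5 8 9 / 1 4 7 8 5 9 2 3 6 / 5 1 6 4 2 3 7 9 8 / 8 7 4 9 6 5 3 2 1 / 2 9 3 1 8 7 6 5 4 / 4 3 8 6 9 2 1 7 5 / 7 5 9 3 1 4 8 6 2 / 6 2 1 5 7 8 9 4 3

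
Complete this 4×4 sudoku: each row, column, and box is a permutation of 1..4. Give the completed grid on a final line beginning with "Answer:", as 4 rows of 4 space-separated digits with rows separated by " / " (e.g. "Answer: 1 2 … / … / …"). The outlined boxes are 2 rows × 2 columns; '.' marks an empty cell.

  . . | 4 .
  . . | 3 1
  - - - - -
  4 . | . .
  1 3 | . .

Step 1. [r3c2∈{2}] only 2 remains possible at r3c2 ⇒ r3c2=2.
Step 2. [r1c4∈{2}] only 2 remains possible at r1c4 ⇒ r1c4=2.
Step 3. [r4c4∈{4}] r4c4 has the single candidate 4. So r4c4=4.
Step 4. [r4c3∈{2}] only 2 remains possible at r4c3, so r4c3=2.
Step 5. [r1c2∈{1}] only 1 remains possible at r1c2, so r1c2=1.
Step 6. [r3c3∈{1}] r3c3 has the single candidate 1 ⇒ r3c3=1.
Step 7. [r2c1∈{2}] r2c1 has the single candidate 2 ⇒ r2c1=2.
Step 8. [r2c2∈{4}] r2c2 is down to just 4, so r2c2=4.
Step 9. [r3c4∈{3}] r3c4 is down to just 3 ⇒ r3c4=3.
Step 10. [r1c1∈{3}] r1c1 is down to just 3. So r1c1=3.

Answer: 3 1 4 2 / 2 4 3 1 / 4 2 1 3 / 1 3 2 4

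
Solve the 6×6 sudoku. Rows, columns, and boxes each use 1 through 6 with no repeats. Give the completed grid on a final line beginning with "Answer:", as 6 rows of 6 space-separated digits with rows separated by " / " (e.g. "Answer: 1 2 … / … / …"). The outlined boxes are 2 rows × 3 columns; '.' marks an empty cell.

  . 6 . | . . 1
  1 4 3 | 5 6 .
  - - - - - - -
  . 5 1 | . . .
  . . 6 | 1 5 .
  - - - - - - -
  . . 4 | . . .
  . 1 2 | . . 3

Step 1. [r2c6∈{2}] r2c6's peers cover all but 2, so r2c6=2.
Step 2. [r4c6∈{4}] r4c6's peers cover all but 4 ⇒ r4c6=4.
Step 3. [r6c1∈{5,6}] row 6 places 5 nowhere but r6c1, so r6c1=5.
Step 4. [r6c4∈{4,6}] row 6 places 6 nowhere but r6c4. So r6c4=6.
Step 5. [r4c2∈{2,3}] across col 2, 2 lands solely at r4c2 ⇒ r4c2=2.
Step 6. [r4c1∈{3}] r4c1's peers cover all but 3, so r4c1=3.
Step 7. [r5c4∈{2}] nothing but 2 survives at r5c4 ⇒ r5c4=2.
Step 8. [r3c4∈{3}] r3c4 is down to just 3. So r3c4=3.
Step 9. [r1c4∈{4}] nothing but 4 survives at r1c4. So r1c4=4.
Step 10. [r3c5∈{2}] r3c5 has the single candidate 2. So r3c5=2.
Step 11. [r5c1∈{6}] r5c1's peers cover all but 6 ⇒ r5c1=6.
Step 12. [r1c3∈{5}] r1c3's peers cover all but 5 ⇒ r1c3=5.
Step 13. [r1c1∈{2}] only 2 remains possible at r1c1 ⇒ r1c1=2.
Step 14. [r5c6∈{5}] r5c6 has the single candidate 5. So r5c6=5.
Step 15. [r6c5∈{4}] nothing but 4 survives at r6c5. So r6c5=4.
Step 16. [r5c5∈{1}] r5c5 has the single candidate 1, so r5c5=1.
Step 17. [r3c1∈{4}] nothing but 4 survives at r3c1 ⇒ r3c1=4.
Step 18. [r3c6∈{6}] r3c6 has the single candidate 6. So r3c6=6.
Step 19. [r1c5∈{3}] only 3 remains possible at r1c5. So r1c5=3.
Step 20. [r5c2∈{3}] only 3 remains possible at r5c2 ⇒ r5c2=3.

Answer: 2 6 5 4 3 1 / 1 4 3 5 6 2 / 4 5 1 3 2 6 / 3 2 6 1 5 4 / 6 3 4 2 1 5 / 5 1 2 6 4 3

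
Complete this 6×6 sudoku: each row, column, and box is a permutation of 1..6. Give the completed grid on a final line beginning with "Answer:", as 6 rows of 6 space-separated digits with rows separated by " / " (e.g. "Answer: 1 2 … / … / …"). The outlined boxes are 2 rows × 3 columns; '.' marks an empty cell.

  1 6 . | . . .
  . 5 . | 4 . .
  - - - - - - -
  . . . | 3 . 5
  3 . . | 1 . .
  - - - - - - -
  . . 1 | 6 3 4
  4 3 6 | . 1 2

Step 1. [r2c1∈{2}] nothing but 2 survives at r2c1, so r2c1=2.
Step 2. [r4c6∈{6}] nothing but 6 survives at r4c6, so r4c6=6.
Step 3. [r1c3∈{3,4}] in row 1, 4 fits only at r1c3. So r1c3=4.
Step 4. [r3c3∈{2}] only 2 remains possible at r3c3 ⇒ r3c3=2.
Step 5. [r1c5∈{2,5}] in col 5, 5 fits only at r1c5. So r1c5=5.
Step 6. [r3c5∈{4}] nothing but 4 survives at r3c5 ⇒ r3c5=4.
Step 7. [r1c6∈{3}] r1c6's peers cover all but 3, so r1c6=3.
Step 8. [r2c5∈{6}] r2c5 is down to just 6 ⇒ r2c5=6.
Step 9. [r4c3∈{5}] only 5 remains possible at r4c3 ⇒ r4c3=5.
Step 10. [r4c5∈{2}] r4c5's peers cover all but 2, so r4c5=2.
Step 11. [r2c3∈{3}] only 3 remains possible at r2c3, so r2c3=3.
Step 12. [r3c1∈{6}] r3c1 is down to just 6. So r3c1=6.
Step 13. [r1c4∈{2}] r1c4 has the single candidate 2. So r1c4=2.
Step 14. [r2c6∈{1}] nothing but 1 survives at r2c6. So r2c6=1.
Step 15. [r3c2∈{1}] nothing but 1 survives at r3c2. So r3c2=1.
Step 16. [r4c2∈{4}] r4c2 has the single candidate 4. So r4c2=4.
Step 17. [r6c4∈{5}] nothing but 5 survives at r6c4. So r6c4=5.
Step 18. [r5c2∈{2}] only 2 remains possible at r5c2 ⇒ r5c2=2.
Step 19. [r5c1∈{5}] nothing but 5 survives at r5c1, so r5c1=5.

Answer: 1 6 4 2 5 3 / 2 5 3 4 6 1 / 6 1 2 3 4 5 / 3 4 5 1 2 6 / 5 2 1 6 3 4 / 4 3 6 5 1 2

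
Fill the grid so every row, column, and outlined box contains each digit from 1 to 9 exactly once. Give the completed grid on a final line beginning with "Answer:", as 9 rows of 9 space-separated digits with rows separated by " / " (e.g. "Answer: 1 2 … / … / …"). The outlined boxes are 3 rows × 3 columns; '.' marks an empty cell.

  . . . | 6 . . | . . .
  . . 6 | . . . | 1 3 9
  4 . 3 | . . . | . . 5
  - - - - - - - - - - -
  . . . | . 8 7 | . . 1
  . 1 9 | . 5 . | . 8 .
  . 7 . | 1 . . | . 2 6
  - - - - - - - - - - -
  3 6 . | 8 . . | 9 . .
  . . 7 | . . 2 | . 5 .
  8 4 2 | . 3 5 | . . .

Step 1. [r6c1∈{5}] only 5 remains possible at r6c1 ⇒ r6c1=5.
Step 2. [r9c9∈{7}] r9c9's peers cover all but 7. So r9c9=7.
Step 3. [r1c6∈{1,3,4,8,9}] across row 1, 3 lands solely at r1c6 ⇒ r1c6=3.
Step 4. [r8c2∈{9}] r8c2's peers cover all but 9. So r8c2=9.
Step 5. [r8c4∈{4}] r8c4 is down to just 4 ⇒ r8c4=4.
Step 6. [r6c7∈{3,4}] in row 6, 3 fits only at r6c7 ⇒ r6c7=3.
Step 7. [r5c9∈{4}] r5c9's peers cover all but 4, so r5c9=4.
Step 8. [r7c6∈{1}] r7c6 has the single candidate 1, so r7c6=1.
Step 9. [r1c7∈{2,4,7,8}] across col 7, 4 lands solely at r1c7, so r1c7=4.
Step 10. [r3c7∈{2,6,7,8}] col 7 places 2 nowhere but r3c7, so r3c7=2.
Step 11. [r1c1∈{1,2,7,9}] across col 1, 9 lands solely at r1c1 ⇒ r1c1=9.
Step 12. [r3c2∈{8}] only 8 remains possible at r3c2. So r3c2=8.
Step 13. [r2c1∈{2,7}] col 1 places 7 nowhere but r2c1 ⇒ r2c1=7.
Step 14. [r3c4∈{7,9}] 7 has one home in col 4: r3c4 ⇒ r3c4=7.
Step 15. [r2c4∈{2,5}] in col 4, 5 fits only at r2c4 ⇒ r2c4=5.
Step 16. [r2c2∈{2}] r2c2 has the single candidate 2, so r2c2=2.
Step 17. [r2c5∈{4}] r2c5's peers cover all but 4. So r2c5=4.
Step 18. [r6c5∈{9}] only 9 remains possible at r6c5 ⇒ r6c5=9.
Step 19. [r1c3∈{1,5}] 1 has one home in col 3: r1c3 ⇒ r1c3=1.
Step 20. [r4c1∈{2,6}] 6 has one home in row 4: r4c1, so r4c1=6.
Step 21. [r4c4∈{2,3}] r4c4 is the only open cell in row 4 admitting 2 ⇒ r4c4=2.
Step 22. [r9c7∈{6}] r9c7's peers cover all but 6, so r9c7=6.
Step 23. [r8c7∈{8}] nothing but 8 survives at r8c7, so r8c7=8.
Step 24. [r4c3∈{4}] r4c3 has the single candidate 4 ⇒ r4c3=4.
Step 25. [r8c5∈{6}] r8c5 has the single candidate 6, so r8c5=6.
Step 26. [r7c3∈{5}] only 5 remains possible at r7c3 ⇒ r7c3=5.
Step 27. [r3c6∈{9}] r3c6 is down to just 9, so r3c6=9.
Step 28. [r4c2∈{3}] r4c2 has the single candidate 3. So r4c2=3.
Step 29. [r9c8∈{1}] nothing but 1 survives at r9c8 ⇒ r9c8=1.
Step 30. [r1c8∈{7}] nothing but 7 survives at r1c8, so r1c8=7.
Step 31. [r5c1∈{2}] r5c1 is down to just 2, so r5c1=2.
Step 32. [r3c5∈{1}] nothing but 1 survives at r3c5. So r3c5=1.
Step 33. [r6c3∈{8}] nothing but 8 survives at r6c3 ⇒ r6c3=8.
Step 34. [r4c8∈{9}] r4c8 has the single candidate 9, so r4c8=9.
Step 35. [r5c6∈{6}] r5c6 is down to just 6 ⇒ r5c6=6.
Step 36. [r7c5∈{7}] r7c5 is down to just 7. So r7c5=7.
Step 37. [r2c6∈{8}] nothing but 8 survives at r2c6 ⇒ r2c6=8.
Step 38. [r9c4∈{9}] r9c4's peers cover all but 9. So r9c4=9.
Step 39. [r6c6∈{4}] r6c6 has the single candidate 4, so r6c6=4.
Step 40. [r8c9∈{3}] only 3 remains possible at r8c9 ⇒ r8c9=3.
Step 41. [r1c5∈{2}] only 2 remains possible at r1c5, so r1c5=2.
Step 42. [r5c7∈{7}] nothing but 7 survives at r5c7. So r5c7=7.
Step 43. [r3c8∈{6}] nothing but 6 survives at r3c8. So r3c8=6.
Step 44. [r1c2∈{5}] r1c2's peers cover all but 5. So r1c2=5.
Step 45. [r1c9∈{8}] only 8 remains possible at r1c9. So r1c9=8.
Step 46. [r7c9∈{2}] only 2 remains possible at r7c9 ⇒ r7c9=2.
Step 47. [r7c8∈{4}] r7c8's peers cover all but 4 ⇒ r7c8=4.
Step 48. [r4c7∈{5}] only 5 remains possible at r4c7 ⇒ r4c7=5.
Step 49. [r8c1∈{1}] r8c1's peers cover all but 1, so r8c1=1.
Step 50. [r5c4∈{3}] r5c4's peers cover all but 3, so r5c4=3.

Answer: 9 5 1 6 2 3 4 7 8 / 7 2 6 5 4 8 1 3 9 / 4 8 3 7 1 9 2 6 5 / 6 3 4 2 8 7 5 9 1 / 2 1 9 3 5 6 7 8 4 / 5 7 8 1 9 4 3 2 6 / 3 6 5 8 7 1 9 4 2 / 1 9 7 4 6 2 8 5 3 / 8 4 2 9 3 5 6 1 7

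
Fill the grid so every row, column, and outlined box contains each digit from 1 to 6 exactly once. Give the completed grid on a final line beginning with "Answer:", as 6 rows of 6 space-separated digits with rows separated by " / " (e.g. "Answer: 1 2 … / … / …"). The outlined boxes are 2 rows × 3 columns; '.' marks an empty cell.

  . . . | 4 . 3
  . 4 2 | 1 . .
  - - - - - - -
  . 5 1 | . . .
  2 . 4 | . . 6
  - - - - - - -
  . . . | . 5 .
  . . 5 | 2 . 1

Step 1. [r5c3∈{3,6}] r5c3 is the only open cell in col 3 admitting 3 ⇒ r5c3=3.
Step 2. [r6c2∈{6}] only 6 remains possible at r6c2 ⇒ r6c2=6.
Step 3. [r3c4∈{3}] only 3 remains possible at r3c4 ⇒ r3c4=3.
Step 4. [r5c6∈{4}] nothing but 4 survives at r5c6. So r5c6=4.
Step 5. [r1c1∈{1,5,6}] r1c1 is the only open cell in row 1 admitting 5, so r1c1=5.
Step 6. [r1c5∈{2,6}] r1c5 is the only open cell in row 1 admitting 2 ⇒ r1c5=2.
Step 7. [r5c2∈{1,2}] 2 has one home in row 5: r5c2, so r5c2=2.
Step 8. [r3c1∈{6}] r3c1 has the single candidate 6. So r3c1=6.
Step 9. [r4c4∈{5}] r4c4 has the single candidate 5. So r4c4=5.
Step 10. [r4c5∈{1}] r4c5 has the single candidate 1 ⇒ r4c5=1.
Step 11. [r2c5∈{6}] r2c5 is down to just 6, so r2c5=6.
Step 12. [r3c6∈{2}] nothing but 2 survives at r3c6 ⇒ r3c6=2.
Step 13. [r5c1∈{1}] nothing but 1 survives at r5c1, so r5c1=1.
Step 14. [r5c4∈{6}] nothing but 6 survives at r5c4. So r5c4=6.
Step 15. [r3c5∈{4}] r3c5 has the single candidate 4. So r3c5=4.
Step 16. [r2c6∈{5}] r2c6's peers cover all but 5. So r2c6=5.
Step 17. [r4c2∈{3}] r4c2's peers cover all but 3, so r4c2=3.
Step 18. [r6c1∈{4}] only 4 remains possible at r6c1, so r6c1=4.
Step 19. [r2c1∈{3}] only 3 remains possible at r2c1. So r2c1=3.
Step 20. [r1c2∈{1}] r1c2 is down to just 1 ⇒ r1c2=1.
Step 21. [r6c5∈{3}] nothing but 3 survives at r6c5. So r6c5=3.
Step 22. [r1c3∈{6}] r1c3 has the single candidate 6. So r1c3=6.

Answer: 5 1 6 4 2 3 / 3 4 2 1 6 5 / 6 5 1 3 4 2 / 2 3 4 5 1 6 / 1 2 3 6 5 4 / 4 6 5 2 3 1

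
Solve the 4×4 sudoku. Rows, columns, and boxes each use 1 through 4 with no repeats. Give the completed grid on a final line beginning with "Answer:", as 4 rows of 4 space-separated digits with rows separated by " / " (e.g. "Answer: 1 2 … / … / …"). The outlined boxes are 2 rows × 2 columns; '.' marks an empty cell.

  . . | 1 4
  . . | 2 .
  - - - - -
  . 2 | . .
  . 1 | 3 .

Step 1. [r1c2∈{3}] r1c2 is down to just 3. So r1c2=3.
Step 2. [r4c1∈{4}] r4c1's peers cover all but 4 ⇒ r4c1=4.
Step 3. [r2c4∈{3}] only 3 remains possible at r2c4, so r2c4=3.
Step 4. [r4c4∈{2}] nothing but 2 survives at r4c4. So r4c4=2.
Step 5. [r2c2∈{4}] r2c2 has the single candidate 4. So r2c2=4.
Step 6. [r3c1∈{3}] r3c1's peers cover all but 3, so r3c1=3.
Step 7. [r2c1∈{1}] r2c1 is down to just 1, so r2c1=1.
Step 8. [r1c1∈{2}] only 2 remains possible at r1c1. So r1c1=2.
Step 9. [r3c4∈{1}] only 1 remains possible at r3c4, so r3c4=1.
Step 10. [r3c3∈{4}] only 4 remains possible at r3c3 ⇒ r3c3=4.

Answer: 2 3 1 4 / 1 4 2 3 / 3 2 4 1 / 4 1 3 2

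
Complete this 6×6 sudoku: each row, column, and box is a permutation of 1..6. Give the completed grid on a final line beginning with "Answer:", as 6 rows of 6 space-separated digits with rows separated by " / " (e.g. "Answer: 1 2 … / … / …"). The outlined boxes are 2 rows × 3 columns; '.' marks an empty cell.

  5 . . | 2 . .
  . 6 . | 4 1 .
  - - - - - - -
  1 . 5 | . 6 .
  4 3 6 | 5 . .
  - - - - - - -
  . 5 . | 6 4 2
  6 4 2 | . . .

Step 1. [r1c5∈{3}] r1c5 has the single candidate 3. So r1c5=3.
Step 2. [r2c3∈{3}] nothing but 3 survives at r2c3 ⇒ r2c3=3.
Step 3. [r6c4∈{1,3}] 1 has one home in col 4: r6c4 ⇒ r6c4=1.
Step 4. [r6c6∈{3,5}] in row 6, 3 fits only at r6c6 ⇒ r6c6=3.
Step 5. [r5c3∈{1}] r5c3 is down to just 1, so r5c3=1.
Step 6. [r1c6∈{6}] r1c6 has the single candidate 6 ⇒ r1c6=6.
Step 7. [r2c1∈{2}] r2c1 is down to just 2 ⇒ r2c1=2.
Step 8. [r4c6∈{1}] r4c6 is down to just 1. So r4c6=1.
Step 9. [r1c3∈{4}] only 4 remains possible at r1c3 ⇒ r1c3=4.
Step 10. [r3c2∈{2}] r3c2's peers cover all but 2. So r3c2=2.
Step 11. [r1c2∈{1}] only 1 remains possible at r1c2, so r1c2=1.
Step 12. [r3c4∈{3}] only 3 remains possible at r3c4. So r3c4=3.
Step 13. [r6c5∈{5}] r6c5 has the single candidate 5, so r6c5=5.
Step 14. [r2c6∈{5}] only 5 remains possible at r2c6 ⇒ r2c6=5.
Step 15. [r3c6∈{4}] r3c6's peers cover all but 4 ⇒ r3c6=4.
Step 16. [r4c5∈{2}] r4c5 has the single candidate 2. So r4c5=2.
Step 17. [r5c1∈{3}] r5c1's peers cover all but 3. So r5c1=3.

Answer: 5 1 4 2 3 6 / 2 6 3 4 1 5 / 1 2 5 3 6 4 / 4 3 6 5 2 1 / 3 5 1 6 4 2 / 6 4 2 1 5 3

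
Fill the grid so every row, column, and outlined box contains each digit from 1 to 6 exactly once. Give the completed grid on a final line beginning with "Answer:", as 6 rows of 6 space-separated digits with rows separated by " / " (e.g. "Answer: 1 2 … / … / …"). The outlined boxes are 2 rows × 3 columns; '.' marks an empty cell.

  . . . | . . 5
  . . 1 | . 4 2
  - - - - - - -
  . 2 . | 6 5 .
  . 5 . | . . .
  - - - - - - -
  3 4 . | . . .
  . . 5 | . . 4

Step 1. [r1c5∈{1,3,6}] r1c5 is the only open cell in box 2 admitting 6. So r1c5=6.
Step 2. [r4c4∈{1,2,3,4}] col 4 places 4 nowhere but r4c4, so r4c4=4.
Step 3. [r6c2∈{1,6}] in col 2, 1 fits only at r6c2. So r6c2=1.
Step 4. [r4c5∈{1,2,3}] row 4 places 2 nowhere but r4c5. So r4c5=2.
Step 5. [r6c1∈{2,6}] r6c1 is the only open cell in row 6 admitting 6, so r6c1=6.
Step 6. [r1c2∈{3}] only 3 remains possible at r1c2, so r1c2=3.
Step 7. [r4c1∈{1}] r4c1 is down to just 1 ⇒ r4c1=1.
Step 8. [r3c1∈{4}] r3c1's peers cover all but 4, so r3c1=4.
Step 9. [r3c6∈{1,3}] row 3 places 1 nowhere but r3c6, so r3c6=1.
Step 10. [r6c4∈{2,3}] row 6 places 2 nowhere but r6c4. So r6c4=2.
Step 11. [r1c4∈{1}] r1c4 has the single candidate 1, so r1c4=1.
Step 12. [r1c3∈{2,4}] 4 has one home in row 1: r1c3 ⇒ r1c3=4.
Step 13. [r3c3∈{3}] nothing but 3 survives at r3c3. So r3c3=3.
Step 14. [r1c1∈{2}] r1c1's peers cover all but 2. So r1c1=2.
Step 15. [r5c3∈{2}] nothing but 2 survives at r5c3, so r5c3=2.
Step 16. [r5c5∈{1}] r5c5 has the single candidate 1, so r5c5=1.
Step 17. [r2c2∈{6}] r2c2's peers cover all but 6. So r2c2=6.
Step 18. [r5c4∈{5}] only 5 remains possible at r5c4, so r5c4=5.
Step 19. [r4c6∈{3}] nothing but 3 survives at r4c6, so r4c6=3.
Step 20. [r5c6∈{6}] r5c6 has the single candidate 6. So r5c6=6.
Step 21. [r2c1∈{5}] r2c1 has the single candidate 5. So r2c1=5.
Step 22. [r6c5∈{3}] r6c5 is down to just 3. So r6c5=3.
Step 23. [r4c3∈{6}] only 6 remains possible at r4c3. So r4c3=6.
Step 24. [r2c4∈{3}] r2c4 has the single candidate 3, so r2c4=3.

Answer: 2 3 4 1 6 5 / 5 6 1 3 4 2 / 4 2 3 6 5 1 / 1 5 6 4 2 3 / 3 4 2 5 1 6 / 6 1 5 2 3 4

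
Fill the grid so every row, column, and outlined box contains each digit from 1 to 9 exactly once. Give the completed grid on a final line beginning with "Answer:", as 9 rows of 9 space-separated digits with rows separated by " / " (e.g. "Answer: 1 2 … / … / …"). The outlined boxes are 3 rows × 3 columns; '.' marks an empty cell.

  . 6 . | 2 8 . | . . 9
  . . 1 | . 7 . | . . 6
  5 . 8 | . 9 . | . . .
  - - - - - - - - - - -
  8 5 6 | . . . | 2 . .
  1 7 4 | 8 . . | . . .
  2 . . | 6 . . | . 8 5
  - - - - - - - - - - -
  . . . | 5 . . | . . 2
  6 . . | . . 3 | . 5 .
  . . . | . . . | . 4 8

Step 1. [r5c9∈{3}] r5c9 has the single candidate 3 ⇒ r5c9=3.
Step 2. [r7c6∈{1,4,6,7,8,9}] 8 has one home in col 6: r7c6, so r7c6=8.
Step 3. [r9c3∈{2,3,5,7,9}] in row 9, 5 fits only at r9c3. So r9c3=5.
Step 4. [r8c3∈{2,7,9}] col 3 places 2 nowhere but r8c3, so r8c3=2.
Step 5. [r3c6∈{1,4,6}] row 3 places 6 nowhere but r3c6. So r3c6=6.
Step 6. [r8c2∈{1,4,8,9}] row 8 places 8 nowhere but r8c2. So r8c2=8.
Step 7. [r2c7∈{3,4,5,8}] 8 has one home in row 2: r2c7 ⇒ r2c7=8.
Step 8. [r1c7∈{1,3,4,5,7}] r1c7 is the only open cell in col 7 admitting 5, so r1c7=5.
Step 9. [r5c5∈{2,5}] col 5 places 5 nowhere but r5c5, so r5c5=5.
Step 10. [r9c5∈{1,2,6}] col 5 places 2 nowhere but r9c5 ⇒ r9c5=2.
Step 11. [r9c7∈{1,3,6,7,9}] in row 9, 6 fits only at r9c7 ⇒ r9c7=6.
Step 12. [r5c7∈{9}] only 9 remains possible at r5c7 ⇒ r5c7=9.
Step 13. [r7c8∈{1,3,7,9}] col 8 places 9 nowhere but r7c8, so r7c8=9.
Step 14. [r7c7∈{1,3,7}] r7c7 is the only open cell in box 9 admitting 3, so r7c7=3.
Step 15. [r8c4∈{1,4,7,9}] 9 has one home in row 8: r8c4. So r8c4=9.
Step 16. [r4c6∈{1,4,7,9}] 9 has one home in row 4: r4c6. So r4c6=9.
Step 17. [r8c5∈{1,4}] across row 8, 4 lands solely at r8c5, so r8c5=4.
Step 18. [r7c3∈{7}] r7c3's peers cover all but 7. So r7c3=7.
Step 19. [r1c3∈{3}] r1c3's peers cover all but 3. So r1c3=3.
Step 20. [r7c1∈{4}] r7c1 has the single candidate 4, so r7c1=4.
Step 21. [r1c6∈{1,4}] 4 has one home in row 1: r1c6. So r1c6=4.
Step 22. [r3c4∈{1,3}] across box 2, 1 lands solely at r3c4, so r3c4=1.
Step 23. [r6c7∈{1,4,7}] 4 has one home in row 6: r6c7, so r6c7=4.
Step 24. [r3c7∈{7}] r3c7 has the single candidate 7. So r3c7=7.
Step 25. [r2c2∈{2,4,9}] row 2 places 4 nowhere but r2c2, so r2c2=4.
Step 26. [r4c8∈{1,7}] 7 has one home in col 8: r4c8 ⇒ r4c8=7.
Step 27. [r6c2∈{3,9}] 3 has one home in box 4: r6c2. So r6c2=3.
Step 28. [r6c5∈{1}] nothing but 1 survives at r6c5. So r6c5=1.
Step 29. [r9c6∈{1,7}] r9c6 is the only open cell in col 6 admitting 1. So r9c6=1.
Step 30. [r2c4∈{3}] r2c4's peers cover all but 3, so r2c4=3.
Step 31. [r2c8∈{2}] only 2 remains possible at r2c8, so r2c8=2.
Step 32. [r9c2∈{9}] nothing but 9 survives at r9c2 ⇒ r9c2=9.
Step 33. [r8c9∈{1,7}] across row 8, 7 lands solely at r8c9. So r8c9=7.
Step 34. [r4c5∈{3}] r4c5 is down to just 3 ⇒ r4c5=3.
Step 35. [r2c6∈{5}] only 5 remains possible at r2c6. So r2c6=5.
Step 36. [r4c9∈{1}] r4c9 is down to just 1. So r4c9=1.
Step 37. [r8c7∈{1}] nothing but 1 survives at r8c7, so r8c7=1.
Step 38. [r6c3∈{9}] r6c3 is down to just 9. So r6c3=9.
Step 39. [r3c9∈{4}] r3c9 is down to just 4 ⇒ r3c9=4.
Step 40. [r1c1∈{7}] r1c1 has the single candidate 7. So r1c1=7.
Step 41. [r9c4∈{7}] only 7 remains possible at r9c4, so r9c4=7.
Step 42. [r3c2∈{2}] r3c2's peers cover all but 2, so r3c2=2.
Step 43. [r2c1∈{9}] r2c1's peers cover all but 9. So r2c1=9.
Step 44. [r7c2∈{1}] only 1 remains possible at r7c2. So r7c2=1.
Step 45. [r6c6∈{7}] r6c6 is down to just 7 ⇒ r6c6=7.
Step 46. [r1c8∈{1}] nothing but 1 survives at r1c8. So r1c8=1.
Step 47. [r3c8∈{3}] r3c8 is down to just 3. So r3c8=3.
Step 48. [r5c8∈{6}] r5c8 has the single candidate 6, so r5c8=6.
Step 49. [r9c1∈{3}] nothing but 3 survives at r9c1. So r9c1=3.
Step 50. [r4c4∈{4}] only 4 remains possible at r4c4. So r4c4=4.
Step 51. [r5c6∈{2}] r5c6 is down to just 2, so r5c6=2.
Step 52. [r7c5∈{6}] only 6 remains possible at r7c5. So r7c5=6.

Answer: 7 6 3 2 8 4 5 1 9 / 9 4 1 3 7 5 8 2 6 / 5 2 8 1 9 6 7 3 4 / 8 5 6 4 3 9 2 7 1 / 1 7 4 8 5 2 9 6 3 / 2 3 9 6 1 7 4 8 5 / 4 1 7 5 6 8 3 9 2 / 6 8 2 9 4 3 1 5 7 / 3 9 5 7 2 1 6 4 8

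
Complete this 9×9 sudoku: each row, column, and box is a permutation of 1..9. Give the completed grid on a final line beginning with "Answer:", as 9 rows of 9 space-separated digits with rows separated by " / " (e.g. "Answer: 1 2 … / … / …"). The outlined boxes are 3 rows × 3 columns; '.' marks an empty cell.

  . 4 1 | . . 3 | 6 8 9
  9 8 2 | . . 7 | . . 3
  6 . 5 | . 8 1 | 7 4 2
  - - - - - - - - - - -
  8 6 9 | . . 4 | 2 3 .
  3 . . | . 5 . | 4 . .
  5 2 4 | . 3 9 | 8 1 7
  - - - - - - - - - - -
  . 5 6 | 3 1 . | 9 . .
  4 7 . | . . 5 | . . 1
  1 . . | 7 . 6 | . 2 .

Step 1. [r9c5∈{4,9}] box 8 places 4 nowhere but r9c5, so r9c5=4.
Step 2. [r5c9∈{6}] nothing but 6 survives at r5c9. So r5c9=6.
Step 3. [r1c5∈{2}] only 2 remains possible at r1c5 ⇒ r1c5=2.
Step 4. [r8c4∈{2,8,9}] across row 8, 2 lands solely at r8c4. So r8c4=2.
Step 5. [r8c7∈{3}] nothing but 3 survives at r8c7 ⇒ r8c7=3.
Step 6. [r9c3∈{3,8}] 3 has one home in col 3: r9c3. So r9c3=3.
Step 7. [r9c9∈{5,8}] row 9 places 8 nowhere but r9c9, so r9c9=8.
Step 8. [r5c4∈{1,8}] r5c4 is the only open cell in col 4 admitting 8. So r5c4=8.
Step 9. [r2c8∈{5}] nothing but 5 survives at r2c8, so r2c8=5.
Step 10. [r2c4∈{4,6}] row 2 places 4 nowhere but r2c4 ⇒ r2c4=4.
Step 11. [r4c5∈{7}] r4c5 has the single candidate 7, so r4c5=7.
Step 12. [r5c3∈{7}] only 7 remains possible at r5c3, so r5c3=7.
Step 13. [r9c2∈{9}] r9c2's peers cover all but 9, so r9c2=9.
Step 14. [r5c6∈{2}] r5c6 is down to just 2 ⇒ r5c6=2.
Step 15. [r9c7∈{5}] nothing but 5 survives at r9c7 ⇒ r9c7=5.
Step 16. [r6c4∈{6}] nothing but 6 survives at r6c4, so r6c4=6.
Step 17. [r3c2∈{3}] only 3 remains possible at r3c2, so r3c2=3.
Step 18. [r5c8∈{9}] nothing but 9 survives at r5c8 ⇒ r5c8=9.
Step 19. [r7c8∈{7}] only 7 remains possible at r7c8. So r7c8=7.
Step 20. [r8c8∈{6}] r8c8 has the single candidate 6, so r8c8=6.
Step 21. [r5c2∈{1}] r5c2 has the single candidate 1 ⇒ r5c2=1.
Step 22. [r1c1∈{7}] only 7 remains possible at r1c1. So r1c1=7.
Step 23. [r3c4∈{9}] r3c4's peers cover all but 9. So r3c4=9.
Step 24. [r8c3∈{8}] r8c3's peers cover all but 8, so r8c3=8.
Step 25. [r4c4∈{1}] r4c4 is down to just 1 ⇒ r4c4=1.
Step 26. [r8c5∈{9}] r8c5's peers cover all but 9 ⇒ r8c5=9.
Step 27. [r4c9∈{5}] r4c9's peers cover all but 5, so r4c9=5.
Step 28. [r2c7∈{1}] nothing but 1 survives at r2c7. So r2c7=1.
Step 29. [r7c1∈{2}] only 2 remains possible at r7c1. So r7c1=2.
Step 30. [r2c5∈{6}] nothing but 6 survives at r2c5. So r2c5=6.
Step 31. [r7c6∈{8}] nothing but 8 survives at r7c6, so r7c6=8.
Step 32. [r1c4∈{5}] r1c4 is down to just 5. So r1c4=5.
Step 33. [r7c9∈{4}] r7c9's peers cover all but 4. So r7c9=4.

Answer: 7 4 1 5 2 3 6 8 9 / 9 8 2 4 6 7 1 5 3 / 6 3 5 9 8 1 7 4 2 / 8 6 9 1 7 4 2 3 5 / 3 1 7 8 5 2 4 9 6 / 5 2 4 6 3 9 8 1 7 / 2 5 6 3 1 8 9 7 4 / 4 7 8 2 9 5 3 6 1 / 1 9 3 7 4 6 5 2 8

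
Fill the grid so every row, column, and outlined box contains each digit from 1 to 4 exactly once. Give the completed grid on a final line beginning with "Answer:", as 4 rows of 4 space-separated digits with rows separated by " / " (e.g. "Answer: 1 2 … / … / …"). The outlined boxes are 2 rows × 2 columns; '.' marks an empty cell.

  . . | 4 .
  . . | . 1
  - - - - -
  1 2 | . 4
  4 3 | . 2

Step 1. [r1c1∈{2,3}] row 1 places 2 nowhere but r1c1 ⇒ r1c1=2.
Step 2. [r2c3∈{2,3}] r2c3 is the only open cell in row 2 admitting 2 ⇒ r2c3=2.
Step 3. [r4c3∈{1}] r4c3's peers cover all but 1. So r4c3=1.
Step 4. [r2c2∈{4}] nothing but 4 survives at r2c2. So r2c2=4.
Step 5. [r3c3∈{3}] r3c3 is down to just 3, so r3c3=3.
Step 6. [r1c2∈{1}] r1c2 is down to just 1 ⇒ r1c2=1.
Step 7. [r2c1∈{3}] r2c1 is down to just 3, so r2c1=3.
Step 8. [r1c4∈{3}] r1c4 has the single candidate 3 ⇒ r1c4=3.

Answer: 2 1 4 3 / 3 4 2 1 / 1 2 3 4 / 4 3 1 2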